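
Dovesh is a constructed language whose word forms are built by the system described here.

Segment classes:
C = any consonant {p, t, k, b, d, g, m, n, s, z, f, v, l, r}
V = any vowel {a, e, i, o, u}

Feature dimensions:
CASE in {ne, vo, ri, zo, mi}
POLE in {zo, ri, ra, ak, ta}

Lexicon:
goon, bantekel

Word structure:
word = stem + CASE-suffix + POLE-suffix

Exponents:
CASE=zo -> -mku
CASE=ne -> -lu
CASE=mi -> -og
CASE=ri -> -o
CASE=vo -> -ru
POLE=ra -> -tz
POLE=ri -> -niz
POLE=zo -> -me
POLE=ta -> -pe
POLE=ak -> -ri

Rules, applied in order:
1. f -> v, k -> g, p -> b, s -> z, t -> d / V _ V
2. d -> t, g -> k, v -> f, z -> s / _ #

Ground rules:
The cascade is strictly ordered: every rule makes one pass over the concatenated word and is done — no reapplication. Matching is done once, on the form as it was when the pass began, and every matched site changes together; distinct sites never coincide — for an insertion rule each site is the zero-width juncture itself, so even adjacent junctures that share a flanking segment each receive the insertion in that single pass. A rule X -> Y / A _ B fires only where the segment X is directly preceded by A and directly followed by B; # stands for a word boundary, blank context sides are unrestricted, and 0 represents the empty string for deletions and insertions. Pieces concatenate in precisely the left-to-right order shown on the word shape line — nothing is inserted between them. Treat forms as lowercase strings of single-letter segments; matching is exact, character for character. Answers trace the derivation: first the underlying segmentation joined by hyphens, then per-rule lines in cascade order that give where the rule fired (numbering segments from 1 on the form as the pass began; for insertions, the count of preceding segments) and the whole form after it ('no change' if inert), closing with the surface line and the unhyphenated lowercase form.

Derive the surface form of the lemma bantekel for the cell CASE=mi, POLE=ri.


underlying: bantekel-og-niz
1. f -> v, k -> g, p -> b, s -> z, t -> d / V _ V: fires at position(s) 6: bantegelogniz
2. d -> t, g -> k, v -> f, z -> s / _ #: fires at position(s) 13: bantegelognis
surface: bantegelognis


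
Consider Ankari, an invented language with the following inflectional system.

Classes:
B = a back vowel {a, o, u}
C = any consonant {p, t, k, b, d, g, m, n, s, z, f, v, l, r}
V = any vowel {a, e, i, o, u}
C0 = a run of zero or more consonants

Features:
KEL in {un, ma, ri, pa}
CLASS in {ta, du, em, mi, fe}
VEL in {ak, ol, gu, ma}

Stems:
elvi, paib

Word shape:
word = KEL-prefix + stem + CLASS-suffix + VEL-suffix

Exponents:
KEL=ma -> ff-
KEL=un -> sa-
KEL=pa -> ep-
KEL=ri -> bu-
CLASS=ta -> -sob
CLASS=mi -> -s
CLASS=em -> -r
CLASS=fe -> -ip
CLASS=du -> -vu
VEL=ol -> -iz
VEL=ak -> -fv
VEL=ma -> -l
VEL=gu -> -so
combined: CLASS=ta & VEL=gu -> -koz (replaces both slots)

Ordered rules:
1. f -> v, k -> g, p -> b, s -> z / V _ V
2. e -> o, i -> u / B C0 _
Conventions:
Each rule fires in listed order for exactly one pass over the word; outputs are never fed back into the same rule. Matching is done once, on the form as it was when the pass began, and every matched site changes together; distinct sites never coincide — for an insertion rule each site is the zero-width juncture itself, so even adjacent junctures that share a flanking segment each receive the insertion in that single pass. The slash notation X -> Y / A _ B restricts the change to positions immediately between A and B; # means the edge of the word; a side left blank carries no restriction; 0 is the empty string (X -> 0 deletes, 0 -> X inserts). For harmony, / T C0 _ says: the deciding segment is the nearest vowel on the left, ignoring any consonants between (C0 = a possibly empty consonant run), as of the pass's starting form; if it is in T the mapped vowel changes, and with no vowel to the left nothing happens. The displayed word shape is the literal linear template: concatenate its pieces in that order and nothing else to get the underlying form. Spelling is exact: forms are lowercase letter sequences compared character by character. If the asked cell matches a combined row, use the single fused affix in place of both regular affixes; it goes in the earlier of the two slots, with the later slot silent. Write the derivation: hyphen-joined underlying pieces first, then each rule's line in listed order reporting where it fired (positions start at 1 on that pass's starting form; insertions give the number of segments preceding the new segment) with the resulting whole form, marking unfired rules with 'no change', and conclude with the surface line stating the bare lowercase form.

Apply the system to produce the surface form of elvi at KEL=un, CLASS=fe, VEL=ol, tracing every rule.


underlying: sa-elvi-ip-iz
1. f -> v, k -> g, p -> b, s -> z / V _ V: fires at position(s) 8: saelviibiz
2. e -> o, i -> u / B C0 _: fires at position(s) 3: saolviibiz
surface: saolviibiz


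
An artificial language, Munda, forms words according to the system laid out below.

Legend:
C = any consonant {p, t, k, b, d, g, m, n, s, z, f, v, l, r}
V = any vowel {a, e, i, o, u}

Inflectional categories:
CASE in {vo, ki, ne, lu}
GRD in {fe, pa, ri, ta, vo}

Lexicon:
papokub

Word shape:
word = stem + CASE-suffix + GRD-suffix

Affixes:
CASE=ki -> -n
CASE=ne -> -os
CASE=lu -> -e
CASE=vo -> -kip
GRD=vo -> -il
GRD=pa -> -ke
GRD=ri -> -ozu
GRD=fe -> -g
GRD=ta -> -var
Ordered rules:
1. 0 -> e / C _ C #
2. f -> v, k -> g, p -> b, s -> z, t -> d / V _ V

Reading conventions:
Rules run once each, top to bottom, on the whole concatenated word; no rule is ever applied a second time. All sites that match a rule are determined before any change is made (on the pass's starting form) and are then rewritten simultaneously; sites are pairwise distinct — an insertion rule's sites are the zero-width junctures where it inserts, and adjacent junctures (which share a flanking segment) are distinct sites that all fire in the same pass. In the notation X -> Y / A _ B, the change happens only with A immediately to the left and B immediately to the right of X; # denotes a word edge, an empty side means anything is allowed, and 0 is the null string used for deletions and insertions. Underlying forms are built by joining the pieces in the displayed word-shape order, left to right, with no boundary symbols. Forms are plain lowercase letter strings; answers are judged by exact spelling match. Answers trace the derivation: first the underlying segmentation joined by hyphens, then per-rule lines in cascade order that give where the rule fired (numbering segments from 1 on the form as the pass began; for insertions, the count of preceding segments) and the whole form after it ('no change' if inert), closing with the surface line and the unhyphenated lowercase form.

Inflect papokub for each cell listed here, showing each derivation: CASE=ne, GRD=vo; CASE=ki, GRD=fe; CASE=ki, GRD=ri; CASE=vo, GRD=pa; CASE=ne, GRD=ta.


cell CASE=ne, GRD=vo:
underlying: papokub-os-il
1. 0 -> e / C _ C #: no change
2. f -> v, k -> g, p -> b, s -> z, t -> d / V _ V: fires at position(s) 3, 5, 9: pabogubozil
surface: pabogubozil

cell CASE=ki, GRD=fe:
underlying: papokub-n-g
1. 0 -> e / C _ C #: inserts after position(s) 8: papokubneg
2. f -> v, k -> g, p -> b, s -> z, t -> d / V _ V: fires at position(s) 3, 5: pabogubneg
surface: pabogubneg

cell CASE=ki, GRD=ri:
underlying: papokub-n-ozu
1. 0 -> e / C _ C #: no change
2. f -> v, k -> g, p -> b, s -> z, t -> d / V _ V: fires at position(s) 3, 5: pabogubnozu
surface: pabogubnozu

cell CASE=vo, GRD=pa:
underlying: papokub-kip-ke
1. 0 -> e / C _ C #: no change
2. f -> v, k -> g, p -> b, s -> z, t -> d / V _ V: fires at position(s) 3, 5: pabogubkipke
surface: pabogubkipke

cell CASE=ne, GRD=ta:
underlying: papokub-os-var
1. 0 -> e / C _ C #: no change
2. f -> v, k -> g, p -> b, s -> z, t -> d / V _ V: fires at position(s) 3, 5: pabogubosvar
surface: pabogubosvar


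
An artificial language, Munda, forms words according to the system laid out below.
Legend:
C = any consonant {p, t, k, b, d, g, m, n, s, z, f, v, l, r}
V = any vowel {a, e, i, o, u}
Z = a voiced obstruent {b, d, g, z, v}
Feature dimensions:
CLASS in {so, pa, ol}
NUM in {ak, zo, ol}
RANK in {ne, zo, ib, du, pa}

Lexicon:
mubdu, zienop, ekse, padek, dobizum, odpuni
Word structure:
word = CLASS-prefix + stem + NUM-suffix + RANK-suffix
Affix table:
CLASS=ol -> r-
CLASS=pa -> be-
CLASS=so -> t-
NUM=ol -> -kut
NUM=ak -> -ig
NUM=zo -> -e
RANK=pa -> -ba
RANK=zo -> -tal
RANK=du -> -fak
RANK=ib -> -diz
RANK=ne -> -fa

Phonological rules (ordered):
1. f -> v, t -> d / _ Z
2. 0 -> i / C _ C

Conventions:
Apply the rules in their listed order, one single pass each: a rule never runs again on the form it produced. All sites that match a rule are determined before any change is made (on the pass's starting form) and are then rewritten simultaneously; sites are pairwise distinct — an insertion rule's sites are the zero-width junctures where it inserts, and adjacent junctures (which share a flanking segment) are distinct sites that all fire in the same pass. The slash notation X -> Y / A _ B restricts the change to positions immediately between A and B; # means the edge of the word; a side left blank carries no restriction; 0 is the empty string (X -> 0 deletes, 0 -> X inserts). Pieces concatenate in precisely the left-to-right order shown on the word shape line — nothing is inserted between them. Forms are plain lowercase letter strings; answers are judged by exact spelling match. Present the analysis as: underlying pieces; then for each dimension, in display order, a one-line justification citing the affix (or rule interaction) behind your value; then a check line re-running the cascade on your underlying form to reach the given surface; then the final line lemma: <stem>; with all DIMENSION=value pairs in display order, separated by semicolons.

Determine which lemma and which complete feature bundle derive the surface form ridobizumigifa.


underlying: r-dobizum-ig-fa
CLASS=ol - signalled by the affix r-
NUM=ak - signalled by the affix -ig
RANK=ne - signalled by the affix -fa
check: rdobizumigfa -> rdobizumigfa -> ridobizumigifa
lemma: dobizum; CLASS=ol; NUM=ak; RANK=ne


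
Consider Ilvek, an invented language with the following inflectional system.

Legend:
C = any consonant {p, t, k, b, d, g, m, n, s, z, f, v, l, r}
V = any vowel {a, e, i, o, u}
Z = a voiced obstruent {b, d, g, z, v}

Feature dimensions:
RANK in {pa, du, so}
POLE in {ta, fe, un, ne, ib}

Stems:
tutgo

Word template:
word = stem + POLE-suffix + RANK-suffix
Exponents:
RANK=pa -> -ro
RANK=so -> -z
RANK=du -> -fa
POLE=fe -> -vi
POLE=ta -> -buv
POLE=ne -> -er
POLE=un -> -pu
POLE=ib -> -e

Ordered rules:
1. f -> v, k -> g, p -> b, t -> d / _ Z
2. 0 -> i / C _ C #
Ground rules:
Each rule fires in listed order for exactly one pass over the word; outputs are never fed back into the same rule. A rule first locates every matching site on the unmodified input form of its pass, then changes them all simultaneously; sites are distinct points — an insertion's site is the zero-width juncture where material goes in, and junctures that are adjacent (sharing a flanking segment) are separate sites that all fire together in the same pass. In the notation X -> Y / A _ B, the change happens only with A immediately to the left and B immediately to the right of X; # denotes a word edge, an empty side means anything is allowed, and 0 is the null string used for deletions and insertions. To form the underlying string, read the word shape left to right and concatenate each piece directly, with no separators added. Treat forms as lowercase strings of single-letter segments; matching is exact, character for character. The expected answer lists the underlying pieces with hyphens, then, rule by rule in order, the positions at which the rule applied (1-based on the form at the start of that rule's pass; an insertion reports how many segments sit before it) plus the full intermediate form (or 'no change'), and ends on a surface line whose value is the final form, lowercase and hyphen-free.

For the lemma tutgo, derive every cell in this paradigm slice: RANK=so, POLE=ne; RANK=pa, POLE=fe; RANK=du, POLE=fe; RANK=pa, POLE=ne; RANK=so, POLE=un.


cell RANK=so, POLE=ne:
underlying: tutgo-er-z
1. f -> v, k -> g, p -> b, t -> d / _ Z: fires at position(s) 3: tudgoerz
2. 0 -> i / C _ C #: inserts after position(s) 7: tudgoeriz
surface: tudgoeriz

cell RANK=pa, POLE=fe:
underlying: tutgo-vi-ro
1. f -> v, k -> g, p -> b, t -> d / _ Z: fires at position(s) 3: tudgoviro
2. 0 -> i / C _ C #: no change
surface: tudgoviro

cell RANK=du, POLE=fe:
underlying: tutgo-vi-fa
1. f -> v, k -> g, p -> b, t -> d / _ Z: fires at position(s) 3: tudgovifa
2. 0 -> i / C _ C #: no change
surface: tudgovifa

cell RANK=pa, POLE=ne:
underlying: tutgo-er-ro
1. f -> v, k -> g, p -> b, t -> d / _ Z: fires at position(s) 3: tudgoerro
2. 0 -> i / C _ C #: no change
surface: tudgoerro

cell RANK=so, POLE=un:
underlying: tutgo-pu-z
1. f -> v, k -> g, p -> b, t -> d / _ Z: fires at position(s) 3: tudgopuz
2. 0 -> i / C _ C #: no change
surface: tudgopuz


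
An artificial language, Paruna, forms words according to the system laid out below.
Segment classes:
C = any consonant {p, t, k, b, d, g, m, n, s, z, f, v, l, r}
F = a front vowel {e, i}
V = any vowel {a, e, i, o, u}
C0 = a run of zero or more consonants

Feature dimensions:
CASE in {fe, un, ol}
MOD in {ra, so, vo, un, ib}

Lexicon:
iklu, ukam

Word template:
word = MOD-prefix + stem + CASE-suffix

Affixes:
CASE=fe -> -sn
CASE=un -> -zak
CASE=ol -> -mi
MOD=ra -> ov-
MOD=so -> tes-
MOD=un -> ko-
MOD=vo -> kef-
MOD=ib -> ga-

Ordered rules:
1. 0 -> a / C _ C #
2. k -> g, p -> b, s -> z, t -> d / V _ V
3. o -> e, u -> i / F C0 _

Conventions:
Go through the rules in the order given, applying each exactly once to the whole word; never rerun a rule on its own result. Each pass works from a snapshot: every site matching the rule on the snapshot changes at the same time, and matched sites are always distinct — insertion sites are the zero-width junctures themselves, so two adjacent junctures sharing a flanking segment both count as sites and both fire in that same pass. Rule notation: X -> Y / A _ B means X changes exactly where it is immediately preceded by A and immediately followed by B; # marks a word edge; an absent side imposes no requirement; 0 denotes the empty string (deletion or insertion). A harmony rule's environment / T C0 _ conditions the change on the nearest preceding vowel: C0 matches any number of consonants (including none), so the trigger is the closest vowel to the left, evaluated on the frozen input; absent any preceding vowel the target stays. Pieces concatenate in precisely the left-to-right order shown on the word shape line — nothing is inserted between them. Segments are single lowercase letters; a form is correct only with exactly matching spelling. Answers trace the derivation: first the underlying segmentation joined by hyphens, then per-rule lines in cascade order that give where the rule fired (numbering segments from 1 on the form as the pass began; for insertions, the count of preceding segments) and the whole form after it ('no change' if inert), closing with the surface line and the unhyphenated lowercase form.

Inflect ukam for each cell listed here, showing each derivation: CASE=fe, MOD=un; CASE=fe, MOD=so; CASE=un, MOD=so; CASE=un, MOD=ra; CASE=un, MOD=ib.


cell CASE=fe, MOD=un:
underlying: ko-ukam-sn
1. 0 -> a / C _ C #: inserts after position(s) 7: koukamsan
2. k -> g, p -> b, s -> z, t -> d / V _ V: fires at position(s) 4: kougamsan
3. o -> e, u -> i / F C0 _: no change
surface: kougamsan

cell CASE=fe, MOD=so:
underlying: tes-ukam-sn
1. 0 -> a / C _ C #: inserts after position(s) 8: tesukamsan
2. k -> g, p -> b, s -> z, t -> d / V _ V: fires at position(s) 3, 5: tezugamsan
3. o -> e, u -> i / F C0 _: fires at position(s) 4: tezigamsan
surface: tezigamsan

cell CASE=un, MOD=so:
underlying: tes-ukam-zak
1. 0 -> a / C _ C #: no change
2. k -> g, p -> b, s -> z, t -> d / V _ V: fires at position(s) 3, 5: tezugamzak
3. o -> e, u -> i / F C0 _: fires at position(s) 4: tezigamzak
surface: tezigamzak

cell CASE=un, MOD=ra:
underlying: ov-ukam-zak
1. 0 -> a / C _ C #: no change
2. k -> g, p -> b, s -> z, t -> d / V _ V: fires at position(s) 4: ovugamzak
3. o -> e, u -> i / F C0 _: no change
surface: ovugamzak

cell CASE=un, MOD=ib:
underlying: ga-ukam-zak
1. 0 -> a / C _ C #: no change
2. k -> g, p -> b, s -> z, t -> d / V _ V: fires at position(s) 4: gaugamzak
3. o -> e, u -> i / F C0 _: no change
surface: gaugamzak


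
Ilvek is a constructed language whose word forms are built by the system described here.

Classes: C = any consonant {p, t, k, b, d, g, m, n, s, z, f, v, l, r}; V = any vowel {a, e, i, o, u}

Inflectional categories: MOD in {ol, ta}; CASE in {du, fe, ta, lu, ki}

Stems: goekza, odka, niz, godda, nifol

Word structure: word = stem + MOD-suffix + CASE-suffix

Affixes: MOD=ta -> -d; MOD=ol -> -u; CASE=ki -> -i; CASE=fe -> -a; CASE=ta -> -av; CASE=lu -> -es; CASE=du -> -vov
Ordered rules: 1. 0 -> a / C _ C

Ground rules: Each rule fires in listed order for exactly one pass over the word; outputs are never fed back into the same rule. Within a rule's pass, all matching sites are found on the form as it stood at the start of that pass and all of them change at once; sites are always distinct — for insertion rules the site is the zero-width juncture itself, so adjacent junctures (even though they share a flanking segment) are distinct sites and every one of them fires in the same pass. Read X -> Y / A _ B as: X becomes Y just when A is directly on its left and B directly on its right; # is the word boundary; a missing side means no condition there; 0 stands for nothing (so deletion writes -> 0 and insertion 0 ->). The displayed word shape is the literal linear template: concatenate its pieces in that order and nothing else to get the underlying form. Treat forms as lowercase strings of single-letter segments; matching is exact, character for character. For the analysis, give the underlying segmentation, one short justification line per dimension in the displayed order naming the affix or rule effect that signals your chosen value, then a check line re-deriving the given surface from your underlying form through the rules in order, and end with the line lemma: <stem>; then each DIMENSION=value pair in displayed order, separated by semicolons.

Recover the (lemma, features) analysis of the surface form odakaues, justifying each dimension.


underlying: odka-u-es
MOD=ol - signalled by the affix -u
CASE=lu - signalled by the affix -es
check: odkaues -> odakaues
lemma: odka; MOD=ol; CASE=lu


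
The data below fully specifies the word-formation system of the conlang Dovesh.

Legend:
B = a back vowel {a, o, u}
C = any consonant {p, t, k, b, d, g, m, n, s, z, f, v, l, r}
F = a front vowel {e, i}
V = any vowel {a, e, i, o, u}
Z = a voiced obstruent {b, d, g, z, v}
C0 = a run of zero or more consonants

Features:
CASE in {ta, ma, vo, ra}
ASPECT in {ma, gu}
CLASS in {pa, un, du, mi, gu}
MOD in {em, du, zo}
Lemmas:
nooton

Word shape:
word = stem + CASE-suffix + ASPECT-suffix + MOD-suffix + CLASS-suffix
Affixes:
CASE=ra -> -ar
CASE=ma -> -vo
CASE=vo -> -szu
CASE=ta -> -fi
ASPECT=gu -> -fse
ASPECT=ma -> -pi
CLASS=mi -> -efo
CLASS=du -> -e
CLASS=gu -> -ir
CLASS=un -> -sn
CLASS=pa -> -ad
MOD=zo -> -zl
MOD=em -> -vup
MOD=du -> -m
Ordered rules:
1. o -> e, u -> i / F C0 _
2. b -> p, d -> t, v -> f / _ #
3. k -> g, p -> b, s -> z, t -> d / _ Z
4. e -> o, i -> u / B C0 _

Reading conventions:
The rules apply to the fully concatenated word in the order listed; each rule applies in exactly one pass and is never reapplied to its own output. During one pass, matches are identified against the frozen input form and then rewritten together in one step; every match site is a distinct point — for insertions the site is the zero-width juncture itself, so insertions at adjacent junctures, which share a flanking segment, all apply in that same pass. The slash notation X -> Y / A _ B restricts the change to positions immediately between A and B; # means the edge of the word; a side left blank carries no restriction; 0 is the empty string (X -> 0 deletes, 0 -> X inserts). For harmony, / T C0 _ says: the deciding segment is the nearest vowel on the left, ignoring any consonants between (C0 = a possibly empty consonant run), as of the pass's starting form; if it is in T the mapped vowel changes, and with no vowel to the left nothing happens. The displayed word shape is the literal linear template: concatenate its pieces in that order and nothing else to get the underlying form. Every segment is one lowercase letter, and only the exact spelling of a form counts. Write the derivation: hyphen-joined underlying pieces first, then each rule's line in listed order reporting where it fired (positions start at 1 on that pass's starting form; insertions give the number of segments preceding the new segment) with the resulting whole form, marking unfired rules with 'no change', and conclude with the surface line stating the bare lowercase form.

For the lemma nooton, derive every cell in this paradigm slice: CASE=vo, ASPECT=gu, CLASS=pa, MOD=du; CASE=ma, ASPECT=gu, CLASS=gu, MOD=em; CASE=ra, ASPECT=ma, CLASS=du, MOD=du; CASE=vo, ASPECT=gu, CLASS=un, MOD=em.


cell CASE=vo, ASPECT=gu, CLASS=pa, MOD=du:
underlying: nooton-szu-fse-m-ad
1. o -> e, u -> i / F C0 _: no change
2. b -> p, d -> t, v -> f / _ #: fires at position(s) 15: nootonszufsemat
3. k -> g, p -> b, s -> z, t -> d / _ Z: fires at position(s) 7: nootonzzufsemat
4. e -> o, i -> u / B C0 _: fires at position(s) 12: nootonzzufsomat
surface: nootonzzufsomat

cell CASE=ma, ASPECT=gu, CLASS=gu, MOD=em:
underlying: nooton-vo-fse-vup-ir
1. o -> e, u -> i / F C0 _: fires at position(s) 13: nootonvofsevipir
2. b -> p, d -> t, v -> f / _ #: no change
3. k -> g, p -> b, s -> z, t -> d / _ Z: no change
4. e -> o, i -> u / B C0 _: fires at position(s) 11: nootonvofsovipir
surface: nootonvofsovipir

cell CASE=ra, ASPECT=ma, CLASS=du, MOD=du:
underlying: nooton-ar-pi-m-e
1. o -> e, u -> i / F C0 _: no change
2. b -> p, d -> t, v -> f / _ #: no change
3. k -> g, p -> b, s -> z, t -> d / _ Z: no change
4. e -> o, i -> u / B C0 _: fires at position(s) 10: nootonarpume
surface: nootonarpume

cell CASE=vo, ASPECT=gu, CLASS=un, MOD=em:
underlying: nooton-szu-fse-vup-sn
1. o -> e, u -> i / F C0 _: fires at position(s) 14: nootonszufsevipsn
2. b -> p, d -> t, v -> f / _ #: no change
3. k -> g, p -> b, s -> z, t -> d / _ Z: fires at position(s) 7: nootonzzufsevipsn
4. e -> o, i -> u / B C0 _: fires at position(s) 12: nootonzzufsovipsn
surface: nootonzzufsovipsn


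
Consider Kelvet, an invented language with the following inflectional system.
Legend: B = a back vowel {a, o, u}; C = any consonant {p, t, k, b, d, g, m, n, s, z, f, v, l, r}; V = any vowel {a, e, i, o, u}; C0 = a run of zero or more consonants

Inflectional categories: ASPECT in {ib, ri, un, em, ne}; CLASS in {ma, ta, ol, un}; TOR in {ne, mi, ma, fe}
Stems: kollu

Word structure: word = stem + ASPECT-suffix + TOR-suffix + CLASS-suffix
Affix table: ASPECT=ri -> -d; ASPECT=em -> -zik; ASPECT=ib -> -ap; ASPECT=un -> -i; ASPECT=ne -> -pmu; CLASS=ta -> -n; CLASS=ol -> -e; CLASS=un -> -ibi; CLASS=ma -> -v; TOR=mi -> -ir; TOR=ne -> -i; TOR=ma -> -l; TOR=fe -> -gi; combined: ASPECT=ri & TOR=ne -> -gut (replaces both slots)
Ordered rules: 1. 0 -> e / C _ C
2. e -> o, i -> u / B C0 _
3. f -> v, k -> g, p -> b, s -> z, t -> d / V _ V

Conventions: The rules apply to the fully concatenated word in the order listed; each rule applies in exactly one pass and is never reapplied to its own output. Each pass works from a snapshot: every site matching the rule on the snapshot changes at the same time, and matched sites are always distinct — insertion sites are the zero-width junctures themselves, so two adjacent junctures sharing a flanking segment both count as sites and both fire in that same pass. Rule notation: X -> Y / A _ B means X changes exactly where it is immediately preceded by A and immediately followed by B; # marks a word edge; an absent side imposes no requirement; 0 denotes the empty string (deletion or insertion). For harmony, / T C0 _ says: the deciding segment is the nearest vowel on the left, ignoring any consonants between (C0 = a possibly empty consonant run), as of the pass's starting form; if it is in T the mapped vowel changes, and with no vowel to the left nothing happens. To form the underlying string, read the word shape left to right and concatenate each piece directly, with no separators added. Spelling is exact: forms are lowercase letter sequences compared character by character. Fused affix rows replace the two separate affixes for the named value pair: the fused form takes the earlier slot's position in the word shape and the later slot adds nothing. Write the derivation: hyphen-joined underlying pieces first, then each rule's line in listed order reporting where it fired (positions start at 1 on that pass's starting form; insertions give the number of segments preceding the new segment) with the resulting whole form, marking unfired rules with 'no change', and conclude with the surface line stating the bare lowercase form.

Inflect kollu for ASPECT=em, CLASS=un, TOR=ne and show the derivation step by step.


underlying: kollu-zik-i-ibi
1. 0 -> e / C _ C: inserts after position(s) 3: koleluzikiibi
2. e -> o, i -> u / B C0 _: fires at position(s) 4, 8: kololuzukiibi
3. f -> v, k -> g, p -> b, s -> z, t -> d / V _ V: fires at position(s) 9: kololuzugiibi
surface: kololuzugiibi


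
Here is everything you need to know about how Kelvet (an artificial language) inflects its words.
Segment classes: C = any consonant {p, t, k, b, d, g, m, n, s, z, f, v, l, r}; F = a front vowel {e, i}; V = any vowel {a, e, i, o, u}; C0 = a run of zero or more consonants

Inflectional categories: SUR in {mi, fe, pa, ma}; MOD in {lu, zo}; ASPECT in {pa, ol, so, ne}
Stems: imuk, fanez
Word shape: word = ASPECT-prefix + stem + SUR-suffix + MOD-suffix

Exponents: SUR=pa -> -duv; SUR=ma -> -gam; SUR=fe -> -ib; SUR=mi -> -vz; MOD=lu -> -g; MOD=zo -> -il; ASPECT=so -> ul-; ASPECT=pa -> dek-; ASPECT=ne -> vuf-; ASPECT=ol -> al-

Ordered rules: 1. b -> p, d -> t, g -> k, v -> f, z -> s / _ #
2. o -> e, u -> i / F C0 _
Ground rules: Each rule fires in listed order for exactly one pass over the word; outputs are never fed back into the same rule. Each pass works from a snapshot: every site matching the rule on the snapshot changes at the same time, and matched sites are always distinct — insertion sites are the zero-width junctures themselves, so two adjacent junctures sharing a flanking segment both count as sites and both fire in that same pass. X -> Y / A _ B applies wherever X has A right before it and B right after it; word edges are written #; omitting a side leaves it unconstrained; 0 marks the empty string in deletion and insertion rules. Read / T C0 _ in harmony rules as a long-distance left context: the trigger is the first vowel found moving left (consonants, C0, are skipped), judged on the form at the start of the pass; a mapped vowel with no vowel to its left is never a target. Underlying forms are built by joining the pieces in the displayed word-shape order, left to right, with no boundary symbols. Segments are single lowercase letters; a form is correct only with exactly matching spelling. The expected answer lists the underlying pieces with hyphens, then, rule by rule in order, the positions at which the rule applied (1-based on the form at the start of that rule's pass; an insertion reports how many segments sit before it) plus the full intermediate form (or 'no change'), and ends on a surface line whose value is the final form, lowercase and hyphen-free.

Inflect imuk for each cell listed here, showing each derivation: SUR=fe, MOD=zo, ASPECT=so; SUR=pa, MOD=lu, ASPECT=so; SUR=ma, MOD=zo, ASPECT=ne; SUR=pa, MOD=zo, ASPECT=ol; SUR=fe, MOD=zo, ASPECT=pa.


cell SUR=fe, MOD=zo, ASPECT=so:
underlying: ul-imuk-ib-il
1. b -> p, d -> t, g -> k, v -> f, z -> s / _ #: no change
2. o -> e, u -> i / F C0 _: fires at position(s) 5: ulimikibil
surface: ulimikibil

cell SUR=pa, MOD=lu, ASPECT=so:
underlying: ul-imuk-duv-g
1. b -> p, d -> t, g -> k, v -> f, z -> s / _ #: fires at position(s) 10: ulimukduvk
2. o -> e, u -> i / F C0 _: fires at position(s) 5: ulimikduvk
surface: ulimikduvk

cell SUR=ma, MOD=zo, ASPECT=ne:
underlying: vuf-imuk-gam-il
1. b -> p, d -> t, g -> k, v -> f, z -> s / _ #: no change
2. o -> e, u -> i / F C0 _: fires at position(s) 6: vufimikgamil
surface: vufimikgamil

cell SUR=pa, MOD=zo, ASPECT=ol:
underlying: al-imuk-duv-il
1. b -> p, d -> t, g -> k, v -> f, z -> s / _ #: no change
2. o -> e, u -> i / F C0 _: fires at position(s) 5: alimikduvil
surface: alimikduvil

cell SUR=fe, MOD=zo, ASPECT=pa:
underlying: dek-imuk-ib-il
1. b -> p, d -> t, g -> k, v -> f, z -> s / _ #: no change
2. o -> e, u -> i / F C0 _: fires at position(s) 6: dekimikibil
surface: dekimikibil


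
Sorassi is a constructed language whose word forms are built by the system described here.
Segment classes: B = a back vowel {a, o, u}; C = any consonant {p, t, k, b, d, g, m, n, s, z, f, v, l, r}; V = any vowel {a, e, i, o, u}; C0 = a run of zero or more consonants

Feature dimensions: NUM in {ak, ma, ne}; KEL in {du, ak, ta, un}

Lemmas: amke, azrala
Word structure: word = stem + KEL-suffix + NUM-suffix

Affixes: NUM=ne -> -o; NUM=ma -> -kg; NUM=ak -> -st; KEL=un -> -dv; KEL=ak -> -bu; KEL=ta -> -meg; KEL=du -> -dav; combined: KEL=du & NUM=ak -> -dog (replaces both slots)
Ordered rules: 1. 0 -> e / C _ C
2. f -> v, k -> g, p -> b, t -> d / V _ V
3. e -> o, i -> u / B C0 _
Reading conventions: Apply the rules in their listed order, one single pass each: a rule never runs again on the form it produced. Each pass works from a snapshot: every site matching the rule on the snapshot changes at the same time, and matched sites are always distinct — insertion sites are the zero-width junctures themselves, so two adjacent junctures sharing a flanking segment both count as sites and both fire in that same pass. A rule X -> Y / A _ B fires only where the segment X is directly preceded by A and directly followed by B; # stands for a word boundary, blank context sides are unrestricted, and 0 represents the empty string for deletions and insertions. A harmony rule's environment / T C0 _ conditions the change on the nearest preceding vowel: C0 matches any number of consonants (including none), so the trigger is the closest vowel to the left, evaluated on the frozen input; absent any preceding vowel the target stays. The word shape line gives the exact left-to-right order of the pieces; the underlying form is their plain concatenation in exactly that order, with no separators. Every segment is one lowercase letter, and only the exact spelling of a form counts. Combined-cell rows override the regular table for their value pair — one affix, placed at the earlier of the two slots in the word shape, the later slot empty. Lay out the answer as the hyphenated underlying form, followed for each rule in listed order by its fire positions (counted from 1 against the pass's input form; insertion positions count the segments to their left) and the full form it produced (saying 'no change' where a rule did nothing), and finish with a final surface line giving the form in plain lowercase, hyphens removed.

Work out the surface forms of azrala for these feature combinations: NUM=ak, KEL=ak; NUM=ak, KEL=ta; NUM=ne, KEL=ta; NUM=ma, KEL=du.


cell NUM=ak, KEL=ak:
underlying: azrala-bu-st
1. 0 -> e / C _ C: inserts after position(s) 2, 9: azeralabuset
2. f -> v, k -> g, p -> b, t -> d / V _ V: no change
3. e -> o, i -> u / B C0 _: fires at position(s) 3, 11: azoralabusot
surface: azoralabusot

cell NUM=ak, KEL=ta:
underlying: azrala-meg-st
1. 0 -> e / C _ C: inserts after position(s) 2, 9, 10: azeralamegeset
2. f -> v, k -> g, p -> b, t -> d / V _ V: no change
3. e -> o, i -> u / B C0 _: fires at position(s) 3, 9: azoralamogeset
surface: azoralamogeset

cell NUM=ne, KEL=ta:
underlying: azrala-meg-o
1. 0 -> e / C _ C: inserts after position(s) 2: azeralamego
2. f -> v, k -> g, p -> b, t -> d / V _ V: no change
3. e -> o, i -> u / B C0 _: fires at position(s) 3, 9: azoralamogo
surface: azoralamogo

cell NUM=ma, KEL=du:
underlying: azrala-dav-kg
1. 0 -> e / C _ C: inserts after position(s) 2, 9, 10: azeraladavekeg
2. f -> v, k -> g, p -> b, t -> d / V _ V: fires at position(s) 12: azeraladavegeg
3. e -> o, i -> u / B C0 _: fires at position(s) 3, 11: azoraladavogeg
surface: azoraladavogeg


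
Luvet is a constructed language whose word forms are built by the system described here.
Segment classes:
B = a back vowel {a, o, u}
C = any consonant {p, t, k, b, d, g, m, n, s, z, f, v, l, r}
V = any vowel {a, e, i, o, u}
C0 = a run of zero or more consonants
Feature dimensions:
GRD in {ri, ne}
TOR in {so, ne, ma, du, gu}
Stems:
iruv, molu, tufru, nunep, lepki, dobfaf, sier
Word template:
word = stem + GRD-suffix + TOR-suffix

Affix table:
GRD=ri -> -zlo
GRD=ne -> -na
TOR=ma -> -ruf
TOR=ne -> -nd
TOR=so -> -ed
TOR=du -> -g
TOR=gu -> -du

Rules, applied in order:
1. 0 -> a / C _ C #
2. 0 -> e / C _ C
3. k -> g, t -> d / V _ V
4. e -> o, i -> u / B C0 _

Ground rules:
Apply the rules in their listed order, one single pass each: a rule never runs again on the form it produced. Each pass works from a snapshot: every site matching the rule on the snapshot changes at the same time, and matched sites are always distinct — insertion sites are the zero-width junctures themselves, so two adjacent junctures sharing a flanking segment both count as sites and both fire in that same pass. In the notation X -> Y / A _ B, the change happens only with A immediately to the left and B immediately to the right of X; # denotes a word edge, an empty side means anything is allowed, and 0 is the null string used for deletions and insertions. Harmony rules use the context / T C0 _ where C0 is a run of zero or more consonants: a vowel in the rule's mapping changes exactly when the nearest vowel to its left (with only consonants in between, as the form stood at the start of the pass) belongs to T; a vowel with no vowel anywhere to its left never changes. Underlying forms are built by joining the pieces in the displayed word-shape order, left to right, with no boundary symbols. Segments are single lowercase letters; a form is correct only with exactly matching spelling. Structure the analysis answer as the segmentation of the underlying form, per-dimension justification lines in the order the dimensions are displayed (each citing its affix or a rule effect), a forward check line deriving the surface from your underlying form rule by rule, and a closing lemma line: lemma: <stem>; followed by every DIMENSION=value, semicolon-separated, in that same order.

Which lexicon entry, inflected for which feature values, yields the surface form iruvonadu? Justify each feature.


underlying: iruv-na-du
GRD=ne - signalled by the affix -na
TOR=gu - signalled by the affix -du
check: iruvnadu -> iruvnadu -> iruvenadu -> iruvenadu -> iruvonadu
lemma: iruv; GRD=ne; TOR=gu


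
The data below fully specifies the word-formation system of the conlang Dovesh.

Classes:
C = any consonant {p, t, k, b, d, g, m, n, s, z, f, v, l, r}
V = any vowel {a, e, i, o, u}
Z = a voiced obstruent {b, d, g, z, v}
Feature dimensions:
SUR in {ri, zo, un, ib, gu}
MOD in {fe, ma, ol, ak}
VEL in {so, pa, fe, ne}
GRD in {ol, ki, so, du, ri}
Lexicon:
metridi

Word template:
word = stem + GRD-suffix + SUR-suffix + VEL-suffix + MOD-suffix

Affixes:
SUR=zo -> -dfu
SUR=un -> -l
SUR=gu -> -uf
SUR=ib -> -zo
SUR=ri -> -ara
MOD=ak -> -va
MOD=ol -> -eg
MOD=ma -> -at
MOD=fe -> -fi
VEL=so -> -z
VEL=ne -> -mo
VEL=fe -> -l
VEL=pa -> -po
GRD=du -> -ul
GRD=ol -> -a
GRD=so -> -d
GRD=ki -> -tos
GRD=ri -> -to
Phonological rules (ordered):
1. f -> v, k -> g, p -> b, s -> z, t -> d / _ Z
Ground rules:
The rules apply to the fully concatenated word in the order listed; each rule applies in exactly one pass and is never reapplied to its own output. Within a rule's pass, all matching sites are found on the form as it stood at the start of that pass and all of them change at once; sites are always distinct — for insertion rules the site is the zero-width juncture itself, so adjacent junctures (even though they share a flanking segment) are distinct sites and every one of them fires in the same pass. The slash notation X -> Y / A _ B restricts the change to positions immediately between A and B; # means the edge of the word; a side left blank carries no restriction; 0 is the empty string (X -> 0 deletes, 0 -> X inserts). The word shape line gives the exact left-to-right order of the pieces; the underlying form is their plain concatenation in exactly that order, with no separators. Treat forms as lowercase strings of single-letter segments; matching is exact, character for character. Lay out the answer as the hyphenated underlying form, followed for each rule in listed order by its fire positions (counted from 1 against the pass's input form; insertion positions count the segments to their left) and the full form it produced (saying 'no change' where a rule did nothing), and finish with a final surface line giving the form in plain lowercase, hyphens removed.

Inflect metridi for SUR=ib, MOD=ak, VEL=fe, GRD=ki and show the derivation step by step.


underlying: metridi-tos-zo-l-va
1. f -> v, k -> g, p -> b, s -> z, t -> d / _ Z: fires at position(s) 10: metriditozzolva
surface: metriditozzolva


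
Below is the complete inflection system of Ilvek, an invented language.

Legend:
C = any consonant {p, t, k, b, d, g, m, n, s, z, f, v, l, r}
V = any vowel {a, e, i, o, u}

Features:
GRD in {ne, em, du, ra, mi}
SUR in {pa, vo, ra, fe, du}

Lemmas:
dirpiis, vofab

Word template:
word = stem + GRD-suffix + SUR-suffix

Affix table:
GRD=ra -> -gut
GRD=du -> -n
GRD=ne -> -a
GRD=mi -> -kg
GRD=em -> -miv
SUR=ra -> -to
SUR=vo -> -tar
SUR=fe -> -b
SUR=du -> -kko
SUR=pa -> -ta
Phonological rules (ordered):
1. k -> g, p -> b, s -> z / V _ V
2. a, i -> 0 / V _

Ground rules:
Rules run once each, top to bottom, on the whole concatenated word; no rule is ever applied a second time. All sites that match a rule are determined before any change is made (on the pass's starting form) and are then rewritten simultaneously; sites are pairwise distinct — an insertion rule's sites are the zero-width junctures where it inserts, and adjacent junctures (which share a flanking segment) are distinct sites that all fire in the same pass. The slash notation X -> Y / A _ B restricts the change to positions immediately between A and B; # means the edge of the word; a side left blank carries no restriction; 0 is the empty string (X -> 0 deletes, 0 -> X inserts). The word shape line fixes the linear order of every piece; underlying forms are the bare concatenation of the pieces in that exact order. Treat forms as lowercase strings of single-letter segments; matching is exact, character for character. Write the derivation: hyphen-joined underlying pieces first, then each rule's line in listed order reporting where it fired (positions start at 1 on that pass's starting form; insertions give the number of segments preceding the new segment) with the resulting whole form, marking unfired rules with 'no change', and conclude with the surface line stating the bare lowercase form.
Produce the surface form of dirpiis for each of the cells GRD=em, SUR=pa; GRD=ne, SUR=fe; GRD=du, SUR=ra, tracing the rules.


cell GRD=em, SUR=pa:
underlying: dirpiis-miv-ta
1. k -> g, p -> b, s -> z / V _ V: no change
2. a, i -> 0 / V _: fires at position(s) 6: dirpismivta
surface: dirpismivta

cell GRD=ne, SUR=fe:
underlying: dirpiis-a-b
1. k -> g, p -> b, s -> z / V _ V: fires at position(s) 7: dirpiizab
2. a, i -> 0 / V _: fires at position(s) 6: dirpizab
surface: dirpizab

cell GRD=du, SUR=ra:
underlying: dirpiis-n-to
1. k -> g, p -> b, s -> z / V _ V: no change
2. a, i -> 0 / V _: fires at position(s) 6: dirpisnto
surface: dirpisnto


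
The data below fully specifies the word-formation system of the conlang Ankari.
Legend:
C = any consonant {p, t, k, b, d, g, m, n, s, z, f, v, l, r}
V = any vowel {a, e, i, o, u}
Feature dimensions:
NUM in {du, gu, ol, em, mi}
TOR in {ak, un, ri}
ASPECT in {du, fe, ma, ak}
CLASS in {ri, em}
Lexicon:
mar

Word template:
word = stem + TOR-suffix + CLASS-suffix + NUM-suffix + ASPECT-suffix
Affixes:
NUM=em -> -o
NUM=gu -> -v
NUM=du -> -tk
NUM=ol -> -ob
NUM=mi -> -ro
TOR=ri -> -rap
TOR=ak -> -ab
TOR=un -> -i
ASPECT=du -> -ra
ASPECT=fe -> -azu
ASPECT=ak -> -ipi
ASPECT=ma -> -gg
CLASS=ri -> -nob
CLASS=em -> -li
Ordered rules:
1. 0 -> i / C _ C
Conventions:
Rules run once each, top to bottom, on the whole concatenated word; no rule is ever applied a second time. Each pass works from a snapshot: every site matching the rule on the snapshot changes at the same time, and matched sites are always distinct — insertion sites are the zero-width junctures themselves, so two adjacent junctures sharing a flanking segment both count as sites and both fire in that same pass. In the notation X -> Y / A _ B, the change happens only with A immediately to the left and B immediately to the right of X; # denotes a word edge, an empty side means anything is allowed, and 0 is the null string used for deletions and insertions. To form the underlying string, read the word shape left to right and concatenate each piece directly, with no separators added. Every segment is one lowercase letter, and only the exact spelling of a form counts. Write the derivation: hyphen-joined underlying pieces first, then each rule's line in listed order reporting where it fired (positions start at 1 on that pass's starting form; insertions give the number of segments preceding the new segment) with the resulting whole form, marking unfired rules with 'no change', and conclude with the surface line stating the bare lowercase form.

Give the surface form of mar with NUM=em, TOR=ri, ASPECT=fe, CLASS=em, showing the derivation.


underlying: mar-rap-li-o-azu
1. 0 -> i / C _ C: inserts after position(s) 3, 6: marirapilioazu
surface: marirapilioazu
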